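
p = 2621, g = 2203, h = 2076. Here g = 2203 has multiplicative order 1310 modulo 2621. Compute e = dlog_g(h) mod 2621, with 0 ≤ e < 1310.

Baby-step giant-step with m = ceil(sqrt(1310)) = 37.
Baby table (2203^j mod 2621 for j=0..36):
  0:1  1:2203  2:1738  3:2154  4:1252  5:864  6:546  7:2420
  8:146  9:1876  10:2132  11:2585  12:1943  13:336  14:1086  15:2106
  16:348  17:1312  18:1994  19:2607  20:610  21:1878  22:1296  23:819
  24:1009  25:219  26:193  27:577  28:2567  29:1604  30:504  31:1629
  32:538  33:522  34:1968  35:370  36:2600
Giant step factor: 2203^(-37) ≡ 613 (mod 2621).
Scan 2076·613^i mod 2621 for i = 0, 1, …:
  i=0: 2076   i=1: 1403   i=2: 351   i=3: 241
  i=4: 957   i=5: 2158   i=6: 1870   i=7: 933
  i=8: 551   i=9: 2275   i=10: 203   i=11: 1252
Match at i=11, j=4: e = 11·37 + 4 = 411.

411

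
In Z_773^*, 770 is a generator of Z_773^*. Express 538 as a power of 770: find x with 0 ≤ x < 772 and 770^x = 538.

Baby-step giant-step with m = ceil(sqrt(772)) = 28.
Baby table (770^j mod 773 for j=0..27):
  0:1  1:770  2:9  3:746  4:81  5:530  6:729  7:132
  8:377  9:415  10:301  11:643  12:390  13:376  14:418  15:292
  16:670  17:309  18:619  19:462  20:160  21:293  22:667  23:318
  24:592  25:543  26:690  27:249
Giant step factor: 770^(-28) ≡ 446 (mod 773).
Scan 538·446^i mod 773 for i = 0, 1, …:
  i=0: 538   i=1: 318
Match at i=1, j=23: x = 1·28 + 23 = 51.

51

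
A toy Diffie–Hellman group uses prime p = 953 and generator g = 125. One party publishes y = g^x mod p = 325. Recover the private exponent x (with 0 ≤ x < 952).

Baby-step giant-step with m = ceil(sqrt(952)) = 31.
Baby table (125^j mod 953 for j=0..30):
  0:1  1:125  2:377  3:428  4:132  5:299  6:208  7:269
  8:270  9:395  10:772  11:247  12:379  13:678  14:886  15:202
  16:472  17:867  18:686  19:933  20:359  21:84  22:17  23:219
  24:691  25:605  26:338  27:318  28:677  29:761  30:778
Giant step factor: 125^(-31) ≡ 65 (mod 953).
Scan 325·65^i mod 953 for i = 0, 1, …:
  i=0: 325   i=1: 159   i=2: 805   i=3: 863
  i=4: 821   i=5: 950   i=6: 758   i=7: 667
  i=8: 470   i=9: 54     …   i=18: 311
  i=19: 202
Match at i=19, j=15: x = 19·31 + 15 = 604.

604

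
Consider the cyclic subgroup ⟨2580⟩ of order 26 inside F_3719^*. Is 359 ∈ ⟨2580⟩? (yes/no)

359 ∈ ⟨2580⟩ iff 359^26 ≡ 1 (mod 3719), since |⟨2580⟩| = 26.
359^26 mod 3719 = 1.
Since 1 = 1, 359 lies in the subgroup.

yes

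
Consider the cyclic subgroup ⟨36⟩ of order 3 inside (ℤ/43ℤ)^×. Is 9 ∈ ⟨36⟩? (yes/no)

9 ∈ ⟨36⟩ iff 9^3 ≡ 1 (mod 43), since |⟨36⟩| = 3.
9^3 mod 43 = 41.
Since 41 ≠ 1, 9 does not lie in the subgroup.

no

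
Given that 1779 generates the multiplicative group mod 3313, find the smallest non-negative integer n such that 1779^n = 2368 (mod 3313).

Baby-step giant-step with m = ceil(sqrt(3312)) = 58.
Baby table (1779^j mod 3313 for j=0..57):
  0:1  1:1779  2:926  3:793  4:2722  5:2145  6:2692  7:1783
  8:1416  9:1184  10:2581  11:3094  12:1333  13:2612  14:1922  15:222
  16:691  17:166  18:457  19:1318  20:2431  21:1284  22:1579  23:2930
  24:1121  25:3146  26:1077  27:1069  28:89  29:2620  30:2902  31:1004
  32:409  33:2064  34:1052  35:2976  36:130  37:2673  38:1112  39:387
  40:2682  41:558  42:2095  43:3193  44:1865  45:1522  46:917  47:1347
  48:1014  49:1634  50:1385  51:2356  52:379  53:1702  54:3089  55:2377
  56:1295  57:1270
Giant step factor: 1779^(-58) ≡ 609 (mod 3313).
Scan 2368·609^i mod 3313 for i = 0, 1, …:
  i=0: 2368   i=1: 957   i=2: 3038   i=3: 1488
  i=4: 1743   i=5: 1327   i=6: 3084   i=7: 2998
  i=8: 319   i=9: 2117     …   i=29: 2834
  i=30: 3146
Match at i=30, j=25: n = 30·58 + 25 = 1765.

1765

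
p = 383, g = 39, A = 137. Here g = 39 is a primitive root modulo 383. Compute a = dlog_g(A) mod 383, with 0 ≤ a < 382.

186

Baby-step giant-step with m = ceil(sqrt(382)) = 20.
Baby table (39^j mod 383 for j=0..19):
  0:1  1:39  2:372  3:337  4:121  5:123  6:201  7:179
  8:87  9:329  10:192  11:211  12:186  13:360  14:252  15:253
  16:292  17:281  18:235  19:356
Giant step factor: 39^(-20) ≡ 4 (mod 383).
Scan 137·4^i mod 383 for i = 0, 1, …:
  i=0: 137   i=1: 165   i=2: 277   i=3: 342
  i=4: 219   i=5: 110   i=6: 57   i=7: 228
  i=8: 146   i=9: 201
Match at i=9, j=6: a = 9·20 + 6 = 186.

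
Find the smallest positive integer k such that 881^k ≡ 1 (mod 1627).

542

The order of 881 must divide p − 1 = 1626 = 2 · 3 · 271.
Divisors: 1, 2, 3, 6, 271, 542, 813, 1626.
Check each in increasing order: 881^1 ≡ 881;  881^2 ≡ 82;  881^3 ≡ 654;  881^6 ≡ 1442;  881^271 ≡ 1626;  881^542 ≡ 1.
Smallest exponent giving 1 is 542.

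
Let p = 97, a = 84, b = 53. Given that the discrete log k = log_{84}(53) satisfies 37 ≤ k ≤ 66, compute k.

Compute 84^37 mod 97 = 29, then multiply by 84 repeatedly:
  84^37=29  84^38=11  84^39=51  84^40=16  84^41=83
  84^42=85  84^43=59  84^44=9  84^45=77  84^46=66
  84^47=15  84^48=96  84^49=13  84^50=25  84^51=63
  84^52=54  84^53=74  84^54=8  84^55=90  84^56=91
  84^57=78  84^58=53
Found 53 at exponent 58.

58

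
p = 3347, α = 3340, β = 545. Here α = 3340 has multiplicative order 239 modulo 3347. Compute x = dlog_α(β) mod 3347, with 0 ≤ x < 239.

Baby-step giant-step with m = ceil(sqrt(239)) = 16.
Baby table (3340^j mod 3347 for j=0..15):
  0:1  1:3340  2:49  3:3004  4:2401  5:3275  6:504  7:3166
  8:1267  9:1172  10:1837  11:529  12:2991  13:2492  14:2638  15:1616
Giant step factor: 3340^(-16) ≡ 79 (mod 3347).
Scan 545·79^i mod 3347 for i = 0, 1, …:
  i=0: 545   i=1: 2891   i=2: 793   i=3: 2401
Match at i=3, j=4: x = 3·16 + 4 = 52.

52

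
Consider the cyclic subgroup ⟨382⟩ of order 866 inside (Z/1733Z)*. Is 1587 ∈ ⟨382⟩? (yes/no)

no

1587 ∈ ⟨382⟩ iff 1587^866 ≡ 1 (mod 1733), since |⟨382⟩| = 866.
1587^866 mod 1733 = 1732.
Since 1732 ≠ 1, 1587 does not lie in the subgroup.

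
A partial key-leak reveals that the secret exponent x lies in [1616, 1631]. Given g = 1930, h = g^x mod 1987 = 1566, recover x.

1631

Compute 1930^1616 mod 1987 = 1047, then multiply by 1930 repeatedly:
  1930^1616=1047  1930^1617=1918  1930^1618=1946  1930^1619=350  1930^1620=1907
  1930^1621=586  1930^1622=377  1930^1623=368  1930^1624=881  1930^1625=1445
  1930^1626=1089  1930^1627=1511  1930^1628=1301  1930^1629=1349  1930^1630=600
  1930^1631=1566
Found 1566 at exponent 1631.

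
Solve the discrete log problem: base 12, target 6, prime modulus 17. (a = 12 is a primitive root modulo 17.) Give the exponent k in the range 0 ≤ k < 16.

11

Successive powers of 12 modulo 17:
  12^0=1  12^1=12  12^2=8  12^3=11  12^4=13  12^5=3
  12^6=2  12^7=7  12^8=16  12^9=5  12^10=9  12^11=6
So 12^11 ≡ 6 (mod 17), giving k = 11.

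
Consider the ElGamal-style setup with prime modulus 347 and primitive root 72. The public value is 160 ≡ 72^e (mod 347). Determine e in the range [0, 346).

Baby-step giant-step with m = ceil(sqrt(346)) = 19.
Baby table (72^j mod 347 for j=0..18):
  0:1  1:72  2:326  3:223  4:94  5:175  6:108  7:142
  8:161  9:141  10:89  11:162  12:213  13:68  14:38  15:307
  16:243  17:146  18:102
Giant step factor: 72^(-19) ≡ 207 (mod 347).
Scan 160·207^i mod 347 for i = 0, 1, …:
  i=0: 160   i=1: 155   i=2: 161
Match at i=2, j=8: e = 2·19 + 8 = 46.

46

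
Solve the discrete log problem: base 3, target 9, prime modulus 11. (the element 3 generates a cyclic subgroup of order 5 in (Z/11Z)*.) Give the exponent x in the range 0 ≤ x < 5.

2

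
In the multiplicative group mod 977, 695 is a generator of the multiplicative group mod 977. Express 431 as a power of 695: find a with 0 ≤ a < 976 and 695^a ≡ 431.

16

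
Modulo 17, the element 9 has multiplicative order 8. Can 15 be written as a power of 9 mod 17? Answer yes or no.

yes

15 ∈ ⟨9⟩ iff 15^8 ≡ 1 (mod 17), since |⟨9⟩| = 8.
15^8 mod 17 = 1.
Since 1 = 1, 15 lies in the subgroup.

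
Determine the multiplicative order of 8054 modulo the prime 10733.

The order of 8054 must divide p − 1 = 10732 = 2^2 · 2683.
Divisors: 1, 2, 4, 2683, 5366, 10732.
Check each in increasing order: 8054^1 ≡ 8054;  8054^2 ≡ 7397;  8054^4 ≡ 9508;  8054^2683 ≡ 518;  8054^5366 ≡ 10732;  8054^10732 ≡ 1.
Smallest exponent giving 1 is 10732.

10732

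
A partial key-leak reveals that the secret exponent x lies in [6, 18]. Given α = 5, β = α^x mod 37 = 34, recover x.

Compute 5^6 mod 37 = 11, then multiply by 5 repeatedly:
  5^6=11  5^7=18  5^8=16  5^9=6  5^10=30
  5^11=2  5^12=10  5^13=13  5^14=28  5^15=29
  5^16=34
Found 34 at exponent 16.

16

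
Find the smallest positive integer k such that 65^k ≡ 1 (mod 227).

The order of 65 must divide p − 1 = 226 = 2 · 113.
Divisors: 1, 2, 113, 226.
Check each in increasing order: 65^1 ≡ 65;  65^2 ≡ 139;  65^113 ≡ 1.
Smallest exponent giving 1 is 113.

113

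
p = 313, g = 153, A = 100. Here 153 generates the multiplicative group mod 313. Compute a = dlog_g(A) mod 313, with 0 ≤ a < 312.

250

Baby-step giant-step with m = ceil(sqrt(312)) = 18.
Baby table (153^j mod 313 for j=0..17):
  0:1  1:153  2:247  3:231  4:287  5:91  6:151  7:254
  8:50  9:138  10:143  11:282  12:265  13:168  14:38  15:180
  16:309  17:14
Giant step factor: 153^(-18) ≡ 198 (mod 313).
Scan 100·198^i mod 313 for i = 0, 1, …:
  i=0: 100   i=1: 81   i=2: 75   i=3: 139
  i=4: 291   i=5: 26   i=6: 140   i=7: 176
  i=8: 105   i=9: 132   i=10: 157   i=11: 99
  i=12: 196   i=13: 309
Match at i=13, j=16: a = 13·18 + 16 = 250.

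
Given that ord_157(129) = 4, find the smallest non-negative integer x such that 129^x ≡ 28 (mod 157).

3

Successive powers of 129 modulo 157:
  129^0=1  129^1=129  129^2=156  129^3=28
So 129^3 ≡ 28 (mod 157), giving x = 3.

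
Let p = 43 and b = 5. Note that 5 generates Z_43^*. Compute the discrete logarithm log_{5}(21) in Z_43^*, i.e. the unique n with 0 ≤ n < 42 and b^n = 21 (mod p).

30

Baby-step giant-step with m = ceil(sqrt(42)) = 7.
Baby table (5^j mod 43 for j=0..6):
  0:1  1:5  2:25  3:39  4:23  5:29  6:16
Giant step factor: 5^(-7) ≡ 7 (mod 43).
Scan 21·7^i mod 43 for i = 0, 1, …:
  i=0: 21   i=1: 18   i=2: 40   i=3: 22
  i=4: 25
Match at i=4, j=2: n = 4·7 + 2 = 30.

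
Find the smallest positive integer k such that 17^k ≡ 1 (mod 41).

The order of 17 must divide p − 1 = 40 = 2^3 · 5.
Divisors: 1, 2, 4, 5, 8, 10, 20, 40.
Check each in increasing order: 17^1 ≡ 17;  17^2 ≡ 2;  17^4 ≡ 4;  17^5 ≡ 27;  17^8 ≡ 16;  17^10 ≡ 32;  17^20 ≡ 40;  17^40 ≡ 1.
Smallest exponent giving 1 is 40.

40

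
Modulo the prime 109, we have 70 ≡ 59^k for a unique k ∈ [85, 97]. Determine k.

Compute 59^85 mod 109 = 91, then multiply by 59 repeatedly:
  59^85=91  59^86=28  59^87=17  59^88=22  59^89=99
  59^90=64  59^91=70
Found 70 at exponent 91.

91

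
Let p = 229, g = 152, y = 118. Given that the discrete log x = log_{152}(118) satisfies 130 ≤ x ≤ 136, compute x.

Compute 152^130 mod 229 = 118, then multiply by 152 repeatedly:
  152^130=118
Found 118 at exponent 130.

130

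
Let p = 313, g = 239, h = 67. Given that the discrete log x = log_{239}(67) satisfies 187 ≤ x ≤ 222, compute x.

199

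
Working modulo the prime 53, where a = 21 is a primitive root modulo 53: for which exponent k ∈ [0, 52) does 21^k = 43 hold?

46

Baby-step giant-step with m = ceil(sqrt(52)) = 8.
Baby table (21^j mod 53 for j=0..7):
  0:1  1:21  2:17  3:39  4:24  5:27  6:37  7:35
Giant step factor: 21^(-8) ≡ 15 (mod 53).
Scan 43·15^i mod 53 for i = 0, 1, …:
  i=0: 43   i=1: 9   i=2: 29   i=3: 11
  i=4: 6   i=5: 37
Match at i=5, j=6: k = 5·8 + 6 = 46.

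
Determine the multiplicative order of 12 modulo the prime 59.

The order of 12 must divide p − 1 = 58 = 2 · 29.
Divisors: 1, 2, 29, 58.
Check each in increasing order: 12^1 ≡ 12;  12^2 ≡ 26;  12^29 ≡ 1.
Smallest exponent giving 1 is 29.

29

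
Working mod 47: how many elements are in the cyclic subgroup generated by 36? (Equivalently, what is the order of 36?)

The order of 36 must divide p − 1 = 46 = 2 · 23.
Divisors: 1, 2, 23, 46.
Check each in increasing order: 36^1 ≡ 36;  36^2 ≡ 27;  36^23 ≡ 1.
Smallest exponent giving 1 is 23.

23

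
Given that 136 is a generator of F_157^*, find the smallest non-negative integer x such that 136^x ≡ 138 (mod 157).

Successive powers of 136 modulo 157:
  136^0=1  136^1=136  136^2=127  136^3=2  136^4=115  136^5=97
  136^6=4  136^7=73  136^8=37  136^9=8  136^10=146  136^11=74
  136^12=16  136^13=135  136^14=148  136^15=32  136^16=113  136^17=139
  136^18=64  136^19=69  136^20=121  136^21=128  136^22=138
So 136^22 ≡ 138 (mod 157), giving x = 22.

22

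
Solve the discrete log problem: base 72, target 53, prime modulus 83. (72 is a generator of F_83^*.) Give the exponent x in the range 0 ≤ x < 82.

Successive powers of 72 modulo 83:
  72^0=1  72^1=72  72^2=38  72^3=80  72^4=33  72^5=52
  72^6=9  72^7=67  72^8=10  72^9=56  72^10=48  72^11=53
So 72^11 ≡ 53 (mod 83), giving x = 11.

11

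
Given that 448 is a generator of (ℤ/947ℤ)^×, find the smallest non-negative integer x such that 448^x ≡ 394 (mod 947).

786

Baby-step giant-step with m = ceil(sqrt(946)) = 31.
Baby table (448^j mod 947 for j=0..30):
  0:1  1:448  2:887  3:583  4:759  5:59  6:863  7:248
  8:305  9:272  10:640  11:726  12:427  13:2  14:896  15:827
  16:219  17:571  18:118  19:779  20:496  21:610  22:544  23:333
  24:505  25:854  26:4  27:845  28:707  29:438  30:195
Giant step factor: 448^(-31) ≡ 630 (mod 947).
Scan 394·630^i mod 947 for i = 0, 1, …:
  i=0: 394   i=1: 106   i=2: 490   i=3: 925
  i=4: 345   i=5: 487   i=6: 929   i=7: 24
  i=8: 915   i=9: 674     …   i=24: 876
  i=25: 726
Match at i=25, j=11: x = 25·31 + 11 = 786.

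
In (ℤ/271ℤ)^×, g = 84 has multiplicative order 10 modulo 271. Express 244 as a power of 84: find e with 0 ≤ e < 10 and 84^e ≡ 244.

8

Successive powers of 84 modulo 271:
  84^0=1  84^1=84  84^2=10  84^3=27  84^4=100  84^5=270
  84^6=187  84^7=261  84^8=244
So 84^8 ≡ 244 (mod 271), giving e = 8.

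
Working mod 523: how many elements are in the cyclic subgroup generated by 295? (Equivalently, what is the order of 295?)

The order of 295 must divide p − 1 = 522 = 2 · 3^2 · 29.
Divisors: 1, 2, 3, 6, 9, 18, 29, 58, 87, 174, 261, 522.
Check each in increasing order: 295^1 ≡ 295;  295^2 ≡ 207;  295^3 ≡ 397;  295^6 ≡ 186;  295^9 ≡ 99;  295^18 ≡ 387;  295^29 ≡ 19;  295^58 ≡ 361;  295^87 ≡ 60;  295^174 ≡ 462;  295^261 ≡ 1.
Smallest exponent giving 1 is 261.

261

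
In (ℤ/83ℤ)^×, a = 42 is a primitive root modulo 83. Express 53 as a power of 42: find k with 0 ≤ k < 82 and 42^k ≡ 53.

23

Baby-step giant-step with m = ceil(sqrt(82)) = 10.
Baby table (42^j mod 83 for j=0..9):
  0:1  1:42  2:21  3:52  4:26  5:13  6:48  7:24
  8:12  9:6
Giant step factor: 42^(-10) ≡ 28 (mod 83).
Scan 53·28^i mod 83 for i = 0, 1, …:
  i=0: 53   i=1: 73   i=2: 52
Match at i=2, j=3: k = 2·10 + 3 = 23.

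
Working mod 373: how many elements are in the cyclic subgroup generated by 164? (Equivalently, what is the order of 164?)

186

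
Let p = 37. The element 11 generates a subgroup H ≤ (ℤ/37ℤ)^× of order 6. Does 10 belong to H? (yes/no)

yes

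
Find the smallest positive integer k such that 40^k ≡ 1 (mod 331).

The order of 40 must divide p − 1 = 330 = 2 · 3 · 5 · 11.
Divisors: 1, 2, 3, 5, 6, 10, 11, 15, 22, 30, 33, 55, 66, 110, 165, 330.
Check each in increasing order: 40^1 ≡ 40;  40^2 ≡ 276;  40^3 ≡ 117;  40^5 ≡ 185;  40^6 ≡ 118;  40^10 ≡ 132;  40^11 ≡ 315;  40^15 ≡ 257;  40^22 ≡ 256;  40^30 ≡ 180;  40^33 ≡ 207;  40^55 ≡ 32;  40^66 ≡ 150;  40^110 ≡ 31;  40^165 ≡ 330;  40^330 ≡ 1.
Smallest exponent giving 1 is 330.

330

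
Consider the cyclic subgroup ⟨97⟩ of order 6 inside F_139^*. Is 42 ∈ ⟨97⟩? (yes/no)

⟨97⟩ has order 6; its elements mod 139 are {1, 42, 43, 96, 97, 138}.
42 is in this set.

yes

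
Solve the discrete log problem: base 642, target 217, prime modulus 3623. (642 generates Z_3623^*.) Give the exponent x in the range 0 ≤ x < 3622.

75

Baby-step giant-step with m = ceil(sqrt(3622)) = 61.
Baby table (642^j mod 3623 for j=0..60):
  0:1  1:642  2:2765  3:3483  4:695  5:561  6:1485  7:521
  8:1166  9:2234  10:3143  11:3418  12:2441  13:1986  14:3339  15:2445
  16:931  17:3530  18:1885  19:88  20:2151  21:579  22:2172  23:3192
  24:2269  25:252  26:2372  27:1164  28:950  29:1236  30:75  31:1051
  32:864  33:369  34:1403  35:2222  36:2685  37:2845  38:498  39:892
  40:230  41:2740  42:1925  43:407  44:438  45:2225  46:988  47:271
  48:78  49:2977  50:1913  51:3572  52:3488  53:282  54:3517  55:785
  56:373  57:348  58:2413  59:2125  60:2002
Giant step factor: 642^(-61) ≡ 366 (mod 3623).
Scan 217·366^i mod 3623 for i = 0, 1, …:
  i=0: 217   i=1: 3339
Match at i=1, j=14: x = 1·61 + 14 = 75.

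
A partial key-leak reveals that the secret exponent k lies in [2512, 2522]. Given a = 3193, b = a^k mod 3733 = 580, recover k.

2516

Compute 3193^2512 mod 3733 = 2085, then multiply by 3193 repeatedly:
  3193^2512=2085  3193^2513=1466  3193^2514=3489  3193^2515=1105  3193^2516=580
Found 580 at exponent 2516.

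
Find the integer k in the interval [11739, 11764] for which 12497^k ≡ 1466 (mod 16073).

11754

Compute 12497^11739 mod 16073 = 9598, then multiply by 12497 repeatedly:
  12497^11739=9598  12497^11740=9480  12497^11741=13550  12497^11742=5295  12497^11743=15147
  12497^11744=338  12497^11745=12860  12497^11746=13566  12497^11747=12371  12497^11748=10273
  12497^11749=6630  12497^11750=14868  12497^11751=1516  12497^11752=11458  12497^11753=12342
  12497^11754=1466
Found 1466 at exponent 11754.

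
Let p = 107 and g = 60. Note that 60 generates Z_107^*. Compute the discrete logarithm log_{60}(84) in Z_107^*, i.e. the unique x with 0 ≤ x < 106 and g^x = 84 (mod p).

17

Successive powers of 60 modulo 107:
  60^0=1  60^1=60  60^2=69  60^3=74  60^4=53  60^5=77
  60^6=19  60^7=70  60^8=27  60^9=15  60^10=44  60^11=72
  60^12=40  60^13=46  60^14=85  60^15=71  60^16=87  60^17=84
So 60^17 ≡ 84 (mod 107), giving x = 17.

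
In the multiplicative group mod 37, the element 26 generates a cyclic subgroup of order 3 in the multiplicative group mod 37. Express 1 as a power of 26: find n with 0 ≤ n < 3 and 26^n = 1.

Successive powers of 26 modulo 37:
  26^0=1
So 26^0 ≡ 1 (mod 37), giving n = 0.

0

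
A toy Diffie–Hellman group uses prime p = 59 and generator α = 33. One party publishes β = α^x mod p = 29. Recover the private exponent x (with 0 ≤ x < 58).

Baby-step giant-step with m = ceil(sqrt(58)) = 8.
Baby table (33^j mod 59 for j=0..7):
  0:1  1:33  2:27  3:6  4:21  5:44  6:36  7:8
Giant step factor: 33^(-8) ≡ 19 (mod 59).
Scan 29·19^i mod 59 for i = 0, 1, …:
  i=0: 29   i=1: 20   i=2: 26   i=3: 22
  i=4: 5   i=5: 36
Match at i=5, j=6: x = 5·8 + 6 = 46.

46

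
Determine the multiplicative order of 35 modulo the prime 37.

The order of 35 must divide p − 1 = 36 = 2^2 · 3^2.
Divisors: 1, 2, 3, 4, 6, 9, 12, 18, 36.
Check each in increasing order: 35^1 ≡ 35;  35^2 ≡ 4;  35^3 ≡ 29;  35^4 ≡ 16;  35^6 ≡ 27;  35^9 ≡ 6;  35^12 ≡ 26;  35^18 ≡ 36;  35^36 ≡ 1.
Smallest exponent giving 1 is 36.

36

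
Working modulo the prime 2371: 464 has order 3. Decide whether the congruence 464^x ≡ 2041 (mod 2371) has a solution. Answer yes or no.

⟨464⟩ has order 3; its elements mod 2371 are {1, 464, 1906}.
2041 is not in this set.

no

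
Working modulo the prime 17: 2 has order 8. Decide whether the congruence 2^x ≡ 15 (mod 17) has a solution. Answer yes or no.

15 ∈ ⟨2⟩ iff 15^8 ≡ 1 (mod 17), since |⟨2⟩| = 8.
15^8 mod 17 = 1.
Since 1 = 1, 15 lies in the subgroup.

yes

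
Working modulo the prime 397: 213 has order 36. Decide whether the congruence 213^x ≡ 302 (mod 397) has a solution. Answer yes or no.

no

302 ∈ ⟨213⟩ iff 302^36 ≡ 1 (mod 397), since |⟨213⟩| = 36.
302^36 mod 397 = 393.
Since 393 ≠ 1, 302 does not lie in the subgroup.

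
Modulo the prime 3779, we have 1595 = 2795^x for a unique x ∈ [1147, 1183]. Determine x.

Compute 2795^1147 mod 3779 = 2583, then multiply by 2795 repeatedly:
  2795^1147=2583  2795^1148=1595
Found 1595 at exponent 1148.

1148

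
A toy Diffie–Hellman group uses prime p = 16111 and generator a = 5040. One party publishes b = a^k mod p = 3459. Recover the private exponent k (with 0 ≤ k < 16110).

Baby-step giant-step with m = ceil(sqrt(16110)) = 127.
Baby table (5040^j mod 16111 for j=0..126):
  0:1  1:5040  2:10664  3:264  4:9458  5:11982  6:5252  7:15818
  8:5492  9:982  10:3203  11:16009  12:1472  13:7820  14:5294  15:1944
  16:2272  17:12070  18:13775  19:3701  20:12613  21:11625  22:10404  23:10966
  24:7910  25:7786  26:11155  27:9921  28:9407  29:12718  30:9162  31:2354
  32:6464  33:2118  34:9238  35:14841  36:11378  37:6071  38:3051  39:7146
  40:7755  41:16025  42:1557  43:1223  44:9518  45:8273  46:652  47:15547
  48:9087  49:11018  50:12214  51:14540  52:8772  53:2296  54:4142  55:11935
  56:10037  57:14051  58:9195  59:7564  60:3934  61:10830  62:15243  63:7472
  64:7473  65:12513  66:7066  67:7330  68:677  69:12659  70:1800  71:1507
  72:6999  73:7981  74:11184  75:11082  76:12554  77:4263  78:9557  79:11501
  80:13773  81:9732  82:7396  83:11097  84:7599  85:3113  86:13517  87:8372
  88:171  89:7957  90:3001  91:12922  92:6218  93:2825  94:11987  95:14341
  96:4694  97:6812  98:16050  99:14780  100:10047  101:7  102:3058  103:10204
  104:1848  105:1762  106:3319  107:4542  108:14060  109:6222  110:6874  111:6310
  112:15397  113:10304  114:6407  115:4836  116:13608  117:15904  118:3935  119:15870
  120:9796  121:7736  122:820  123:8384  124:12318  125:7037  126:6169
Giant step factor: 5040^(-127) ≡ 13378 (mod 16111).
Scan 3459·13378^i mod 16111 for i = 0, 1, …:
  i=0: 3459   i=1: 3710   i=2: 10500   i=3: 13302
  i=4: 8161   i=5: 9722   i=6: 12924   i=7: 10131
  i=8: 6786   i=9: 13734     …   i=30: 8471
  i=31: 264
Match at i=31, j=3: k = 31·127 + 3 = 3940.

3940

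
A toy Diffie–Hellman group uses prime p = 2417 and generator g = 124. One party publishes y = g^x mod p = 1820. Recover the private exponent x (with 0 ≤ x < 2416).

Baby-step giant-step with m = ceil(sqrt(2416)) = 50.
Baby table (124^j mod 2417 for j=0..49):
  0:1  1:124  2:874  3:2028  4:104  5:811  6:1467  7:633
  8:1148  9:2166  10:297  11:573  12:959  13:483  14:1884  15:1584
  16:639  17:1892  18:159  19:380  20:1197  21:991  22:2034  23:848
  24:1221  25:1550  26:1257  27:1180  28:1300  29:1678  30:210  31:1870
  32:2265  33:488  34:87  35:1120  36:1111  37:2412  38:1797  39:464
  40:1945  41:1897  42:779  43:2333  44:1669  45:1511  46:1255  47:932
  48:1969  49:39
Giant step factor: 124^(-50) ≡ 1209 (mod 2417).
Scan 1820·1209^i mod 2417 for i = 0, 1, …:
  i=0: 1820   i=1: 910   i=2: 455   i=3: 1436
  i=4: 718   i=5: 359   i=6: 1388   i=7: 694
  i=8: 347   i=9: 1382     …   i=42: 1622
  i=43: 811
Match at i=43, j=5: x = 43·50 + 5 = 2155.

2155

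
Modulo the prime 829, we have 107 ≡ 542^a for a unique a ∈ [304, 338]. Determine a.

315

Compute 542^304 mod 829 = 375, then multiply by 542 repeatedly:
  542^304=375  542^305=145  542^306=664  542^307=102  542^308=570
  542^309=552  542^310=744  542^311=354  542^312=369  542^313=209
  542^314=534  542^315=107
Found 107 at exponent 315.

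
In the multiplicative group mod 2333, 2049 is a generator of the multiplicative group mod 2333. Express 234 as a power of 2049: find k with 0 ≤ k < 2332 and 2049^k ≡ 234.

1296

Baby-step giant-step with m = ceil(sqrt(2332)) = 49.
Baby table (2049^j mod 2333 for j=0..48):
  0:1  1:2049  2:1334  3:1423  4:1810  5:1553  6:2218  7:2331
  8:568  9:1998  10:1820  11:1046  12:1560  13:230  14:4  15:1197
  16:670  17:1026  18:241  19:1546  20:1873  21:2325  22:2272  23:993
  24:281  25:1851  26:1574  27:920  28:16  29:122  30:347  31:1771
  32:964  33:1518  34:493  35:2301  36:2089  37:1639  38:1124  39:405
  40:1630  41:1347  42:64  43:488  44:1388  45:85  46:1523  47:1406
  48:1972
Giant step factor: 2049^(-49) ≡ 966 (mod 2333).
Scan 234·966^i mod 2333 for i = 0, 1, …:
  i=0: 234   i=1: 2076   i=2: 1369   i=3: 1976
  i=4: 422   i=5: 1710   i=6: 96   i=7: 1749
  i=8: 442   i=9: 33     …   i=25: 809
  i=26: 2272
Match at i=26, j=22: k = 26·49 + 22 = 1296.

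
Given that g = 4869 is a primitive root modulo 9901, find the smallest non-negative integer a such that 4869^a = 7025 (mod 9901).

Baby-step giant-step with m = ceil(sqrt(9900)) = 100.
Baby table (4869^j mod 9901 for j=0..99):
  0:1  1:4869  2:4167  3:1974  4:7436  5:7828  6:5583  7:5382
  8:6912  9:1029  10:295  11:710  12:1541  13:8072  14:5499  15:2327
  16:3419  17:3530  18:9335  19:6525  20:7817  21:1529  22:9050  23:5000
  24:8342  25:3296  26:8604  27:1745  28:1347  29:4081  30:8983  31:5510
  32:6381  33:9652  34:5442  35:2022  36:3524  37:9824  38:1325  39:5874
  40:6418  41:1686  42:1205  43:5753  44:1428  45:2430  46:9876  47:6988
  48:4736  49:155  50:2219  51:2320  52:8940  53:4064  54:5418  55:3978
  56:2526  57:2052  58:1079  59:6121  60:1139  61:1231  62:3634  63:859
  64:4249  65:5192  66:2595  67:1379  68:1473  69:3713  70:9272  71:6709
  72:2722  73:5880  74:5929  75:6886  76:3148  77:864  78:8792  79:6225
  80:2564  81:8856  82:1009  83:1925  84:6479  85:1665  86:7867  87:7355
  88:9479  89:4690  90:3904  91:8557  92:625  93:3518  94:412  95:6026
  96:3931  97:1406  98:4223  99:7311
Giant step factor: 4869^(-100) ≡ 5592 (mod 9901).
Scan 7025·5592^i mod 9901 for i = 0, 1, …:
  i=0: 7025   i=1: 6533   i=2: 7747   i=3: 4349
  i=4: 2752   i=5: 3030   i=6: 3149   i=7: 5230
  i=8: 8507   i=9: 6740     …   i=37: 2028
  i=38: 3931
Match at i=38, j=96: a = 38·100 + 96 = 3896.

3896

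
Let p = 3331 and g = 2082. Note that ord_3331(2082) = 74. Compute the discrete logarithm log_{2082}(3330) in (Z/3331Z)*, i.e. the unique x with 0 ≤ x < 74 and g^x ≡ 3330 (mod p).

37

Baby-step giant-step with m = ceil(sqrt(74)) = 9.
Baby table (2082^j mod 3331 for j=0..8):
  0:1  1:2082  2:1093  3:553  4:2151  5:1518  6:2688  7:336
  8:42
Giant step factor: 2082^(-9) ≡ 1745 (mod 3331).
Scan 3330·1745^i mod 3331 for i = 0, 1, …:
  i=0: 3330   i=1: 1586   i=2: 2840   i=3: 2603
  i=4: 2082
Match at i=4, j=1: x = 4·9 + 1 = 37.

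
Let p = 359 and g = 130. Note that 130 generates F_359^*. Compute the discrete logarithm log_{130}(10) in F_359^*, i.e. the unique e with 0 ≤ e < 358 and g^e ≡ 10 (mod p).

348

Baby-step giant-step with m = ceil(sqrt(358)) = 19.
Baby table (130^j mod 359 for j=0..18):
  0:1  1:130  2:27  3:279  4:11  5:353  6:297  7:197
  8:121  9:293  10:36  11:13  12:254  13:351  14:37  15:143
  16:281  17:271  18:48
Giant step factor: 130^(-19) ≡ 76 (mod 359).
Scan 10·76^i mod 359 for i = 0, 1, …:
  i=0: 10   i=1: 42   i=2: 320   i=3: 267
  i=4: 188   i=5: 287   i=6: 272   i=7: 209
  i=8: 88   i=9: 226     …   i=17: 122
  i=18: 297
Match at i=18, j=6: e = 18·19 + 6 = 348.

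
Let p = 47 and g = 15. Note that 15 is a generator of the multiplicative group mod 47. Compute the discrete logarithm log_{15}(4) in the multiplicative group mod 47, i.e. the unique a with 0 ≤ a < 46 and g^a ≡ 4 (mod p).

28

Successive powers of 15 modulo 47:
  15^0=1  15^1=15  15^2=37  15^3=38  15^4=6  15^5=43
  15^6=34  15^7=40  15^8=36  15^9=23  15^10=16  15^11=5
  15^12=28  15^13=44  15^14=2  15^15=30  15^16=27  15^17=29
  15^18=12  15^19=39  15^20=21  15^21=33  15^22=25  15^23=46
  15^24=32  15^25=10  15^26=9  15^27=41  15^28=4
So 15^28 ≡ 4 (mod 47), giving a = 28.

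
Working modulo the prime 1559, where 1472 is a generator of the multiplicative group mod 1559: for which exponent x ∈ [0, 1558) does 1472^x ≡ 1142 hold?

110

Baby-step giant-step with m = ceil(sqrt(1558)) = 40.
Baby table (1472^j mod 1559 for j=0..39):
  0:1  1:1472  2:1333  3:954  4:1188  5:1097  6:1219  7:1518
  8:449  9:1471  10:1420  11:1180  12:234  13:1468  14:122  15:299
  16:490  17:1022  18:1508  19:1319  20:613  21:1234  22:213  23:177
  24:191  25:532  26:486  27:1370  28:853  29:621  30:538  31:1523
  32:14  33:341  34:1513  35:884  36:1042  37:1327  38:1476  39:985
Giant step factor: 1472^(-40) ≡ 343 (mod 1559).
Scan 1142·343^i mod 1559 for i = 0, 1, …:
  i=0: 1142   i=1: 397   i=2: 538
Match at i=2, j=30: x = 2·40 + 30 = 110.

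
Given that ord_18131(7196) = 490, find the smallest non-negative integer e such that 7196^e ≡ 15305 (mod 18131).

Baby-step giant-step with m = ceil(sqrt(490)) = 23.
Baby table (7196^j mod 18131 for j=0..22):
  0:1  1:7196  2:280  3:2339  4:5876  5:2204  6:13490  7:666
  8:5952  9:5170  10:16639  11:15251  12:17384  13:9495  14:8412  15:11474
  16:16461  17:3533  18:3806  19:10166  20:14082  21:18044  22:8533
Giant step factor: 7196^(-23) ≡ 14120 (mod 18131).
Scan 15305·14120^i mod 18131 for i = 0, 1, …:
  i=0: 15305   i=1: 3211   i=2: 11820   i=3: 2545
  i=4: 17889   i=5: 9719   i=6: 16872   i=7: 9431
  i=8: 11656   i=9: 7633     …   i=15: 7975
  i=16: 13490
Match at i=16, j=6: e = 16·23 + 6 = 374.

374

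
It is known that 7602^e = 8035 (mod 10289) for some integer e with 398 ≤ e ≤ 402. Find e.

Compute 7602^398 mod 10289 = 1531, then multiply by 7602 repeatedly:
  7602^398=1531  7602^399=1803  7602^400=1458  7602^401=2463  7602^402=8035
Found 8035 at exponent 402.

402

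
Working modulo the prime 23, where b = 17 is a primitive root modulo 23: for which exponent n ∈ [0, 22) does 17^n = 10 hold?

Successive powers of 17 modulo 23:
  17^0=1  17^1=17  17^2=13  17^3=14  17^4=8  17^5=21
  17^6=12  17^7=20  17^8=18  17^9=7  17^10=4  17^11=22
  17^12=6  17^13=10
So 17^13 ≡ 10 (mod 23), giving n = 13.

13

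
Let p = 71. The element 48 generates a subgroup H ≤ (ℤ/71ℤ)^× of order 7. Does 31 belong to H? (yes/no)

⟨48⟩ has order 7; its elements mod 71 are {1, 20, 30, 32, 37, 45, 48}.
31 is not in this set.

no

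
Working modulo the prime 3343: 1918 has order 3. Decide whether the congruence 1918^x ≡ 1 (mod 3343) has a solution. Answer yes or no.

1 ∈ ⟨1918⟩ iff 1^3 ≡ 1 (mod 3343), since |⟨1918⟩| = 3.
1^3 mod 3343 = 1.
Since 1 = 1, 1 lies in the subgroup.

yes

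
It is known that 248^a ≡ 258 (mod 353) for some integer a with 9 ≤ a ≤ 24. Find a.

19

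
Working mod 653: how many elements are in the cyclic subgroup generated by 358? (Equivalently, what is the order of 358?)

652

The order of 358 must divide p − 1 = 652 = 2^2 · 163.
Divisors: 1, 2, 4, 163, 326, 652.
Check each in increasing order: 358^1 ≡ 358;  358^2 ≡ 176;  358^4 ≡ 285;  358^163 ≡ 149;  358^326 ≡ 652;  358^652 ≡ 1.
Smallest exponent giving 1 is 652.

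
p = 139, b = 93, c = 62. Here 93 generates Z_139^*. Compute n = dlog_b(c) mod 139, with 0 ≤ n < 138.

39

Baby-step giant-step with m = ceil(sqrt(138)) = 12.
Baby table (93^j mod 139 for j=0..11):
  0:1  1:93  2:31  3:103  4:127  5:135  6:45  7:15
  8:5  9:48  10:16  11:98
Giant step factor: 93^(-12) ≡ 44 (mod 139).
Scan 62·44^i mod 139 for i = 0, 1, …:
  i=0: 62   i=1: 87   i=2: 75   i=3: 103
Match at i=3, j=3: n = 3·12 + 3 = 39.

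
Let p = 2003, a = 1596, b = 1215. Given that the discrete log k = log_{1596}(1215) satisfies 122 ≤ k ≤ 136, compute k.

131

Compute 1596^122 mod 2003 = 1454, then multiply by 1596 repeatedly:
  1596^122=1454  1596^123=1110  1596^124=908  1596^125=999  1596^126=16
  1596^127=1500  1596^128=415  1596^129=1350  1596^130=1375  1596^131=1215
Found 1215 at exponent 131.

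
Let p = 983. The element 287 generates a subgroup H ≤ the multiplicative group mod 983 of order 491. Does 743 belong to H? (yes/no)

743 ∈ ⟨287⟩ iff 743^491 ≡ 1 (mod 983), since |⟨287⟩| = 491.
743^491 mod 983 = 1.
Since 1 = 1, 743 lies in the subgroup.

yes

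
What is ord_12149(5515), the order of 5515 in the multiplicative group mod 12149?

3037

The order of 5515 must divide p − 1 = 12148 = 2^2 · 3037.
Divisors: 1, 2, 4, 3037, 6074, 12148.
Check each in increasing order: 5515^1 ≡ 5515;  5515^2 ≡ 6278;  5515^4 ≡ 1928;  5515^3037 ≡ 1.
Smallest exponent giving 1 is 3037.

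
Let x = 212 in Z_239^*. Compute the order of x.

The order of 212 must divide p − 1 = 238 = 2 · 7 · 17.
Divisors: 1, 2, 7, 14, 17, 34, 119, 238.
Check each in increasing order: 212^1 ≡ 212;  212^2 ≡ 12;  212^7 ≡ 188;  212^14 ≡ 211;  212^17 ≡ 229;  212^34 ≡ 100;  212^119 ≡ 238;  212^238 ≡ 1.
Smallest exponent giving 1 is 238.

238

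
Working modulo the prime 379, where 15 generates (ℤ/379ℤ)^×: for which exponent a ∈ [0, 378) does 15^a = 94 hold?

324

Baby-step giant-step with m = ceil(sqrt(378)) = 20.
Baby table (15^j mod 379 for j=0..19):
  0:1  1:15  2:225  3:343  4:218  5:238  6:159  7:111
  8:149  9:340  10:173  11:321  12:267  13:215  14:193  15:242
  16:219  17:253  18:5  19:75
Giant step factor: 15^(-20) ≡ 221 (mod 379).
Scan 94·221^i mod 379 for i = 0, 1, …:
  i=0: 94   i=1: 308   i=2: 227   i=3: 139
  i=4: 20   i=5: 251   i=6: 137   i=7: 336
  i=8: 351   i=9: 255     …   i=15: 37
  i=16: 218
Match at i=16, j=4: a = 16·20 + 4 = 324.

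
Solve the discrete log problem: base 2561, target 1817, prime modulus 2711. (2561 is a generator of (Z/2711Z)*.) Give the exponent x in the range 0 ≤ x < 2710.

Baby-step giant-step with m = ceil(sqrt(2710)) = 53.
Baby table (2561^j mod 2711 for j=0..52):
  0:1  1:2561  2:812  3:195  4:571  5:1102  6:71  7:194
  8:721  9:290  10:2587  11:2334  12:2330  13:219  14:2393  15:1613
  16:2040  17:343  18:59  19:1994  20:1821  21:661  22:1157  23:2665
  24:1478  25:602  26:1874  27:844  28:817  29:2156  30:1920  31:2077
  32:215  33:282  34:1076  35:1260  36:770  37:1073  38:1710  39:1045
  40:488  41:2708  42:450  43:275  44:2126  45:998  46:2116  47:2498
  48:2129  49:548  50:1841  51:372  52:1131
Giant step factor: 2561^(-53) ≡ 842 (mod 2711).
Scan 1817·842^i mod 2711 for i = 0, 1, …:
  i=0: 1817   i=1: 910   i=2: 1718   i=3: 1593
  i=4: 2072   i=5: 1451   i=6: 1792   i=7: 1548
  i=8: 2136   i=9: 1119     …   i=30: 988
  i=31: 2330
Match at i=31, j=12: x = 31·53 + 12 = 1655.

1655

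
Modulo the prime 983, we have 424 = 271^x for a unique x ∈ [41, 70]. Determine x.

Compute 271^41 mod 983 = 582, then multiply by 271 repeatedly:
  271^41=582  271^42=442  271^43=839  271^44=296  271^45=593
  271^46=474  271^47=664  271^48=55  271^49=160  271^50=108
  271^51=761  271^52=784  271^53=136  271^54=485  271^55=696
  271^56=863  271^57=902  271^58=658  271^59=395  271^60=881
  271^61=865  271^62=461  271^63=90  271^64=798  271^65=981
  271^66=441  271^67=568  271^68=580  271^69=883  271^70=424
Found 424 at exponent 70.

70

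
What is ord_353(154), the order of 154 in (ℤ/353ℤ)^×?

The order of 154 must divide p − 1 = 352 = 2^5 · 11.
Divisors: 1, 2, 4, 8, 11, 16, 22, 32, 44, 88, 176, 352.
Check each in increasing order: 154^1 ≡ 154;  154^2 ≡ 65;  154^4 ≡ 342;  154^8 ≡ 121;  154^11 ≡ 67;  154^16 ≡ 168;  154^22 ≡ 253;  154^32 ≡ 337;  154^44 ≡ 116;  154^88 ≡ 42;  154^176 ≡ 352;  154^352 ≡ 1.
Smallest exponent giving 1 is 352.

352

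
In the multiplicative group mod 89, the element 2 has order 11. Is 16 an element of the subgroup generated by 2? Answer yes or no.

yes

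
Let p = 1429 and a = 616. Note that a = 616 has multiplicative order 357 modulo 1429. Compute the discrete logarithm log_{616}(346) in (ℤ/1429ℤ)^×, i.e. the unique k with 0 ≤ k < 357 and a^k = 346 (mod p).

354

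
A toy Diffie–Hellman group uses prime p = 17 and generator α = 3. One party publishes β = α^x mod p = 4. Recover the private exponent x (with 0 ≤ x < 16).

Successive powers of 3 modulo 17:
  3^0=1  3^1=3  3^2=9  3^3=10  3^4=13  3^5=5
  3^6=15  3^7=11  3^8=16  3^9=14  3^10=8  3^11=7
  3^12=4
So 3^12 ≡ 4 (mod 17), giving x = 12.

12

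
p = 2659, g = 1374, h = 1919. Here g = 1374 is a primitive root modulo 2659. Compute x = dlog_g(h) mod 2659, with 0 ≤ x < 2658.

190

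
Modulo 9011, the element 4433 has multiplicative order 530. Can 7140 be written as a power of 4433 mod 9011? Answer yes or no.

no

7140 ∈ ⟨4433⟩ iff 7140^530 ≡ 1 (mod 9011), since |⟨4433⟩| = 530.
7140^530 mod 9011 = 5058.
Since 5058 ≠ 1, 7140 does not lie in the subgroup.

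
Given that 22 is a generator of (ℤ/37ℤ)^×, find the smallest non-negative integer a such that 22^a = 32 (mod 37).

Successive powers of 22 modulo 37:
  22^0=1  22^1=22  22^2=3  22^3=29  22^4=9  22^5=13
  22^6=27  22^7=2  22^8=7  22^9=6  22^10=21  22^11=18
  22^12=26  22^13=17  22^14=4  22^15=14  22^16=12  22^17=5
  22^18=36  22^19=15  22^20=34  22^21=8  22^22=28  22^23=24
  22^24=10  22^25=35  22^26=30  22^27=31  22^28=16  22^29=19
  22^30=11  22^31=20  22^32=33  22^33=23  22^34=25  22^35=32
So 22^35 ≡ 32 (mod 37), giving a = 35.

35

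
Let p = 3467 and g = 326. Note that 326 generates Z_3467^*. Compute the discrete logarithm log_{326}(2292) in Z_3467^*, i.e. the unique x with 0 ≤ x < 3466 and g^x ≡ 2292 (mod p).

1342

Baby-step giant-step with m = ceil(sqrt(3466)) = 59.
Baby table (326^j mod 3467 for j=0..58):
  0:1  1:326  2:2266  3:245  4:129  5:450  6:1086  7:402
  8:2773  9:2578  10:1414  11:3320  12:616  13:3197  14:2122  15:1839
  16:3190  17:3307  18:3312  19:1475  20:2404  21:162  22:807  23:3057
  24:1553  25:96  26:93  27:2582  28:2718  29:1983  30:1596  31:246
  32:455  33:2716  34:1331  35:531  36:3223  37:197  38:1816  39:2626
  40:3194  41:1144  42:1975  43:2455  44:2920  45:1962  46:1684  47:1198
  48:2244  49:7  50:2282  51:1994  52:1715  53:903  54:3150  55:668
  56:2814  57:2076  58:711
Giant step factor: 326^(-59) ≡ 2247 (mod 3467).
Scan 2292·2247^i mod 3467 for i = 0, 1, …:
  i=0: 2292   i=1: 1629   i=2: 2678   i=3: 2221
  i=4: 1574   i=5: 438   i=6: 3025   i=7: 1855
  i=8: 851   i=9: 1880     …   i=21: 1248
  i=22: 2920
Match at i=22, j=44: x = 22·59 + 44 = 1342.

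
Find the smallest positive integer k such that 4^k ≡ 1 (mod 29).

14

The order of 4 must divide p − 1 = 28 = 2^2 · 7.
Divisors: 1, 2, 4, 7, 14, 28.
Check each in increasing order: 4^1 ≡ 4;  4^2 ≡ 16;  4^4 ≡ 24;  4^7 ≡ 28;  4^14 ≡ 1.
Smallest exponent giving 1 is 14.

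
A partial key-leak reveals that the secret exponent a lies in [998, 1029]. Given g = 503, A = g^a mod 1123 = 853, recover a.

1004

Compute 503^998 mod 1123 = 374, then multiply by 503 repeatedly:
  503^998=374  503^999=581  503^1000=263  503^1001=898  503^1002=248
  503^1003=91  503^1004=853
Found 853 at exponent 1004.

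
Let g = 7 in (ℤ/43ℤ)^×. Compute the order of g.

The order of 7 must divide p − 1 = 42 = 2 · 3 · 7.
Divisors: 1, 2, 3, 6, 7, 14, 21, 42.
Check each in increasing order: 7^1 ≡ 7;  7^2 ≡ 6;  7^3 ≡ 42;  7^6 ≡ 1.
Smallest exponent giving 1 is 6.

6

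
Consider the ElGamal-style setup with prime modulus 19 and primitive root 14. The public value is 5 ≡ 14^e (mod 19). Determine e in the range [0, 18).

Successive powers of 14 modulo 19:
  14^0=1  14^1=14  14^2=6  14^3=8  14^4=17  14^5=10
  14^6=7  14^7=3  14^8=4  14^9=18  14^10=5
So 14^10 ≡ 5 (mod 19), giving e = 10.

10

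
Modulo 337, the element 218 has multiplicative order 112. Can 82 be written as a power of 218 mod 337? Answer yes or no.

82 ∈ ⟨218⟩ iff 82^112 ≡ 1 (mod 337), since |⟨218⟩| = 112.
82^112 mod 337 = 208.
Since 208 ≠ 1, 82 does not lie in the subgroup.

no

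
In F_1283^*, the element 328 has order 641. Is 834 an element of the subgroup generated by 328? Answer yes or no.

834 ∈ ⟨328⟩ iff 834^641 ≡ 1 (mod 1283), since |⟨328⟩| = 641.
834^641 mod 1283 = 1282.
Since 1282 ≠ 1, 834 does not lie in the subgroup.

no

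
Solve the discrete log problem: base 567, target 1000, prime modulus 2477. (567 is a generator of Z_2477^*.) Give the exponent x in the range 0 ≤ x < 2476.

2224

Baby-step giant-step with m = ceil(sqrt(2476)) = 50.
Baby table (567^j mod 2477 for j=0..49):
  0:1  1:567  2:1956  3:1833  4:1448  5:1129  6:1077  7:1317
  8:1162  9:2449  10:1463  11:2203  12:693  13:1565  14:589  15:2045
  16:279  17:2142  18:784  19:1145  20:241  21:412  22:766  23:847
  24:2188  25:2096  26:1949  27:341  28:141  29:683  30:849  31:845
  32:1054  33:661  34:760  35:2399  36:360  37:1006  38:692  39:998
  40:1110  41:212  42:1308  43:1013  44:2184  45:2305  46:1556  47:440
  48:1780  49:1121
Giant step factor: 567^(-50) ≡ 169 (mod 2477).
Scan 1000·169^i mod 2477 for i = 0, 1, …:
  i=0: 1000   i=1: 564   i=2: 1190   i=3: 473
  i=4: 673   i=5: 2272   i=6: 33   i=7: 623
  i=8: 1253   i=9: 1212     …   i=43: 1420
  i=44: 2188
Match at i=44, j=24: x = 44·50 + 24 = 2224.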